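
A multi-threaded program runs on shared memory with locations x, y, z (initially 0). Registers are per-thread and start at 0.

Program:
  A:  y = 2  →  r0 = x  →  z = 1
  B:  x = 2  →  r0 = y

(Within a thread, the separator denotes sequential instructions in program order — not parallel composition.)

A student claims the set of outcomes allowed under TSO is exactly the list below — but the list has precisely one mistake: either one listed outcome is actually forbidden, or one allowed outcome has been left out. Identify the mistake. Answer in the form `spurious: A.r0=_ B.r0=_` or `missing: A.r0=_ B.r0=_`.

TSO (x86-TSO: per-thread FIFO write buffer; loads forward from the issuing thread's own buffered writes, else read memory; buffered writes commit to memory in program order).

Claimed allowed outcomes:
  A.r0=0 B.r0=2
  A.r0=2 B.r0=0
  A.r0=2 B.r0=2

missing: A.r0=0 B.r0=0

outcome vector order: (A.r0,B.r0)
under TSO → 00, 02, 20, 22
TSO∖claimed = {00}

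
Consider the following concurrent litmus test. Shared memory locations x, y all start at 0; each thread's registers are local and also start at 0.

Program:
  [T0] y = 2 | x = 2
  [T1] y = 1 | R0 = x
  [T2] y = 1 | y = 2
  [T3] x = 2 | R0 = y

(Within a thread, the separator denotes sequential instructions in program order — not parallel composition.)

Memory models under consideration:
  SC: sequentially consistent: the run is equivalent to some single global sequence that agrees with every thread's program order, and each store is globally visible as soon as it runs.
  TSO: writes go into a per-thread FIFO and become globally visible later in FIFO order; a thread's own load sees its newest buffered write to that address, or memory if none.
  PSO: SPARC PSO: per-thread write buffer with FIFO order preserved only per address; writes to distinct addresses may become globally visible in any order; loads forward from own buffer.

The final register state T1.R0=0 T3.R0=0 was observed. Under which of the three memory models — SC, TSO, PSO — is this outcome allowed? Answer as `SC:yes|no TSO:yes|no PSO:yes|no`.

SC:no TSO:yes PSO:yes

outcome vector order: (T1.R0,T3.R0)
under SC → 01; 02; 20; 21; 22
under TSO → 00; 01; 02; 20; 21; 22
under PSO → 00; 01; 02; 20; 21; 22
target 00 ∈ {TSO,PSO}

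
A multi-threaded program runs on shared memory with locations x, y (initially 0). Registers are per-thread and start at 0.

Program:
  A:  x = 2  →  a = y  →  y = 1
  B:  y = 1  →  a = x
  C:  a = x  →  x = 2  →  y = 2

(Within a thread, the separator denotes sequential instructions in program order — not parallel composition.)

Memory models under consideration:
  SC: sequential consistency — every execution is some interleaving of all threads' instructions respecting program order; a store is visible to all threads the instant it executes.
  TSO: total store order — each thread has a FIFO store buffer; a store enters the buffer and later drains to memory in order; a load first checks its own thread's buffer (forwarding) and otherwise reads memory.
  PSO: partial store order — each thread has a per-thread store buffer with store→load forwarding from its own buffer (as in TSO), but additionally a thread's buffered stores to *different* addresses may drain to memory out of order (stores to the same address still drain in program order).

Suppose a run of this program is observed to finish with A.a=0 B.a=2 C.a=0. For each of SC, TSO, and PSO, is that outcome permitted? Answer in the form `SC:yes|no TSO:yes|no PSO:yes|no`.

SC:yes TSO:yes PSO:yes

outcome vector order: (A.a,B.a,C.a)
SC (10): (0,2,0); (0,2,2); (1,0,0); (1,0,2); (1,2,0); (1,2,2); (2,0,0); (2,0,2); (2,2,0); (2,2,2)
TSO (12): (0,0,0); (0,0,2); (0,2,0); (0,2,2); (1,0,0); (1,0,2); (1,2,0); (1,2,2); (2,0,0); (2,0,2); (2,2,0); (2,2,2)
PSO (12): (0,0,0); (0,0,2); (0,2,0); (0,2,2); (1,0,0); (1,0,2); (1,2,0); (1,2,2); (2,0,0); (2,0,2); (2,2,0); (2,2,2)
target (0,2,0) ∈ {SC,TSO,PSO}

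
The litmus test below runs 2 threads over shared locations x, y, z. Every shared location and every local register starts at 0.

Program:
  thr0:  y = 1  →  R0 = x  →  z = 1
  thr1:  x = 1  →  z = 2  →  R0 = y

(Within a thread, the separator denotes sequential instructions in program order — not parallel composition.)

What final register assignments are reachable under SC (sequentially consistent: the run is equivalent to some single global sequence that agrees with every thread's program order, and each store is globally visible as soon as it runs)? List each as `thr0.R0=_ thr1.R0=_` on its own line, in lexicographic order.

outcome vector order: (thr0.R0,thr1.R0)
|SC outcomes| = 3

thr0.R0=0 thr1.R0=1
thr0.R0=1 thr1.R0=0
thr0.R0=1 thr1.R0=1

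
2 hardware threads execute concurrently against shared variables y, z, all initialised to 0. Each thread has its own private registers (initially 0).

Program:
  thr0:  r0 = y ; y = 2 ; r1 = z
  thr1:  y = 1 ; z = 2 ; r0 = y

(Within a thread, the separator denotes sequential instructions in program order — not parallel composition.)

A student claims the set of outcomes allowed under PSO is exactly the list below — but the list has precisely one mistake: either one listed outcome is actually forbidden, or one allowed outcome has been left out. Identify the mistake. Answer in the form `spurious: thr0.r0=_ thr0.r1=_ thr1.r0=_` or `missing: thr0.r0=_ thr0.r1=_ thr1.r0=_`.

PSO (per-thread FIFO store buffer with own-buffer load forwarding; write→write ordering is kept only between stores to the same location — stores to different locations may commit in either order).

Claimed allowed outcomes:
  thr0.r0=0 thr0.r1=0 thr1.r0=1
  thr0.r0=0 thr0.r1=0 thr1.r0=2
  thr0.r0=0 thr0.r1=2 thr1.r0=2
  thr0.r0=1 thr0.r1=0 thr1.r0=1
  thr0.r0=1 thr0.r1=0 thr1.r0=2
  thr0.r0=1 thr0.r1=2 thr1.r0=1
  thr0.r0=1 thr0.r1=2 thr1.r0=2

missing: thr0.r0=0 thr0.r1=2 thr1.r0=1

outcome vector order: (thr0.r0,thr0.r1,thr1.r0)
under PSO → <0 0 1>, <0 0 2>, <0 2 1>, <0 2 2>, <1 0 1>, <1 0 2>, <1 2 1>, <1 2 2>
PSO∖claimed = {<0 2 1>}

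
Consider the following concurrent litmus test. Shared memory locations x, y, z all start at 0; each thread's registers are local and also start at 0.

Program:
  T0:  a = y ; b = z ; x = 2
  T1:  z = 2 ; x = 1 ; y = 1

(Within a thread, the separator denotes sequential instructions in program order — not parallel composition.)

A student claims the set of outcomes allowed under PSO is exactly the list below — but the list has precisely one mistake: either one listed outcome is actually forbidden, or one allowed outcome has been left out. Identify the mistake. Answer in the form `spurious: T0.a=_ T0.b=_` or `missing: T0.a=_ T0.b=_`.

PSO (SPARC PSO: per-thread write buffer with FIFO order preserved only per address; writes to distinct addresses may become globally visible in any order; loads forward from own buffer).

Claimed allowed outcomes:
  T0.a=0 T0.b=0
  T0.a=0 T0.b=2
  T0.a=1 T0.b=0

missing: T0.a=1 T0.b=2

outcome vector order: (T0.a,T0.b)
[PSO] allowed = {00; 02; 10; 12}
PSO∖claimed = {12}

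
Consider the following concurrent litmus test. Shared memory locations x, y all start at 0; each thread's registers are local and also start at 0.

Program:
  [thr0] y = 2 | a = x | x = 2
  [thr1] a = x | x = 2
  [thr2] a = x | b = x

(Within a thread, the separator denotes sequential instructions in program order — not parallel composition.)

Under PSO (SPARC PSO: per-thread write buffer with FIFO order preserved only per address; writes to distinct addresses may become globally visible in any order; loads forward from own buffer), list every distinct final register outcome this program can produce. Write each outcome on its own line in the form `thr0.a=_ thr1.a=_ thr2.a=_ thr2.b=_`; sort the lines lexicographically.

thr0.a=0 thr1.a=0 thr2.a=0 thr2.b=0
thr0.a=0 thr1.a=0 thr2.a=0 thr2.b=2
thr0.a=0 thr1.a=0 thr2.a=2 thr2.b=2
thr0.a=0 thr1.a=2 thr2.a=0 thr2.b=0
thr0.a=0 thr1.a=2 thr2.a=0 thr2.b=2
thr0.a=0 thr1.a=2 thr2.a=2 thr2.b=2
thr0.a=2 thr1.a=0 thr2.a=0 thr2.b=0
thr0.a=2 thr1.a=0 thr2.a=0 thr2.b=2
thr0.a=2 thr1.a=0 thr2.a=2 thr2.b=2

outcome vector order: (thr0.a,thr1.a,thr2.a,thr2.b)
|PSO outcomes| = 9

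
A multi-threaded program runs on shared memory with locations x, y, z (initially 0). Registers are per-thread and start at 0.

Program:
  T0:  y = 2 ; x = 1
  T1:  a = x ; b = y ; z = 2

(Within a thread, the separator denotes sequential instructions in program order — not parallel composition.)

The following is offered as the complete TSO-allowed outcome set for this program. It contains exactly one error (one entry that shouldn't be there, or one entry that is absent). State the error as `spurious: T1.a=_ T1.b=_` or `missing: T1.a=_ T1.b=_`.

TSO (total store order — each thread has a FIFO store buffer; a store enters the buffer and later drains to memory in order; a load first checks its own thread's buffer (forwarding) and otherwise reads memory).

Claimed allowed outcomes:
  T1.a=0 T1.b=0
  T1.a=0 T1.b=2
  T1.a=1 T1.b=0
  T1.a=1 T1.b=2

outcome vector order: (T1.a,T1.b)
TSO (3): 00; 02; 12
claimed∖TSO = {10}

spurious: T1.a=1 T1.b=0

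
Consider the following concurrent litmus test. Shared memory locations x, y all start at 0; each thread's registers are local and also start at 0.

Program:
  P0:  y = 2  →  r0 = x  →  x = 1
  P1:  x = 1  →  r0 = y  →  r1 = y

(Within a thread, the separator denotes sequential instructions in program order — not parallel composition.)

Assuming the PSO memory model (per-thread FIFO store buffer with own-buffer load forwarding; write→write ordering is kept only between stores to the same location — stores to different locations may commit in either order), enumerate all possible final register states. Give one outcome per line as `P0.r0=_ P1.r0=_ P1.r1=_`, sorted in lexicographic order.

P0.r0=0 P1.r0=0 P1.r1=0
P0.r0=0 P1.r0=0 P1.r1=2
P0.r0=0 P1.r0=2 P1.r1=2
P0.r0=1 P1.r0=0 P1.r1=0
P0.r0=1 P1.r0=0 P1.r1=2
P0.r0=1 P1.r0=2 P1.r1=2

outcome vector order: (P0.r0,P1.r0,P1.r1)
|PSO outcomes| = 6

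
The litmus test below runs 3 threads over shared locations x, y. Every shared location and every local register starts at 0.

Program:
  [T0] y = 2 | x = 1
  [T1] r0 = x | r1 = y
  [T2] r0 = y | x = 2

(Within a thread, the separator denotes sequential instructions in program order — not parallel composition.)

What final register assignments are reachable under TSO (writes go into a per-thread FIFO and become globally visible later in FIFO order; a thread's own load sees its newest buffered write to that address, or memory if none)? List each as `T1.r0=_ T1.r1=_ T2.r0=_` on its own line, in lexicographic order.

outcome vector order: (T1.r0,T1.r1,T2.r0)
|TSO outcomes| = 9

T1.r0=0 T1.r1=0 T2.r0=0
T1.r0=0 T1.r1=0 T2.r0=2
T1.r0=0 T1.r1=2 T2.r0=0
T1.r0=0 T1.r1=2 T2.r0=2
T1.r0=1 T1.r1=2 T2.r0=0
T1.r0=1 T1.r1=2 T2.r0=2
T1.r0=2 T1.r1=0 T2.r0=0
T1.r0=2 T1.r1=2 T2.r0=0
T1.r0=2 T1.r1=2 T2.r0=2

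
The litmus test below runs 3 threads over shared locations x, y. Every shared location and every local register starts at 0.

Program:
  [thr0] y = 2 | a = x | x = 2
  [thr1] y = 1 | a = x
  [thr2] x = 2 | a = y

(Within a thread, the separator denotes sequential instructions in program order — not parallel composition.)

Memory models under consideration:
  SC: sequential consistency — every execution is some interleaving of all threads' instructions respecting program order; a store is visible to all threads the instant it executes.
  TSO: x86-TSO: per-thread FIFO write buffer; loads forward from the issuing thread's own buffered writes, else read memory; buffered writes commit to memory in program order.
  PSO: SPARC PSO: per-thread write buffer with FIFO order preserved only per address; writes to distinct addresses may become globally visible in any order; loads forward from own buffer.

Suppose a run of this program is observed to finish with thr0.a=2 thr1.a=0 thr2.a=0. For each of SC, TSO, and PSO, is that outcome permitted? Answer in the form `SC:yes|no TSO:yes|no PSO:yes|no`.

outcome vector order: (thr0.a,thr1.a,thr2.a)
under SC → (0,0,1) (0,0,2) (0,2,1) (0,2,2) (2,0,1) (2,0,2) (2,2,0) (2,2,1) (2,2,2)
under TSO → (0,0,0) (0,0,1) (0,0,2) (0,2,0) (0,2,1) (0,2,2) (2,0,0) (2,0,1) (2,0,2) (2,2,0) (2,2,1) (2,2,2)
under PSO → (0,0,0) (0,0,1) (0,0,2) (0,2,0) (0,2,1) (0,2,2) (2,0,0) (2,0,1) (2,0,2) (2,2,0) (2,2,1) (2,2,2)
target (2,0,0) ∈ {TSO,PSO}

SC:no TSO:yes PSO:yes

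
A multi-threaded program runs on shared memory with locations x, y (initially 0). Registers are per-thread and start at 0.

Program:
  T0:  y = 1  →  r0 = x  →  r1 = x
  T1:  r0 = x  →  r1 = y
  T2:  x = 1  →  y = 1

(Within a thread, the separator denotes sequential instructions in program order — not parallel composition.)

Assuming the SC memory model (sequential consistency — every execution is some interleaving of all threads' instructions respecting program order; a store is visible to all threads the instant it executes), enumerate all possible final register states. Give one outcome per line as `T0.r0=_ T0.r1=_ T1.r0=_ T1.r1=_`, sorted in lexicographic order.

T0.r0=0 T0.r1=0 T1.r0=0 T1.r1=0
T0.r0=0 T0.r1=0 T1.r0=0 T1.r1=1
T0.r0=0 T0.r1=0 T1.r0=1 T1.r1=1
T0.r0=0 T0.r1=1 T1.r0=0 T1.r1=0
T0.r0=0 T0.r1=1 T1.r0=0 T1.r1=1
T0.r0=0 T0.r1=1 T1.r0=1 T1.r1=1
T0.r0=1 T0.r1=1 T1.r0=0 T1.r1=0
T0.r0=1 T0.r1=1 T1.r0=0 T1.r1=1
T0.r0=1 T0.r1=1 T1.r0=1 T1.r1=0
T0.r0=1 T0.r1=1 T1.r0=1 T1.r1=1

outcome vector order: (T0.r0,T0.r1,T1.r0,T1.r1)
|SC outcomes| = 10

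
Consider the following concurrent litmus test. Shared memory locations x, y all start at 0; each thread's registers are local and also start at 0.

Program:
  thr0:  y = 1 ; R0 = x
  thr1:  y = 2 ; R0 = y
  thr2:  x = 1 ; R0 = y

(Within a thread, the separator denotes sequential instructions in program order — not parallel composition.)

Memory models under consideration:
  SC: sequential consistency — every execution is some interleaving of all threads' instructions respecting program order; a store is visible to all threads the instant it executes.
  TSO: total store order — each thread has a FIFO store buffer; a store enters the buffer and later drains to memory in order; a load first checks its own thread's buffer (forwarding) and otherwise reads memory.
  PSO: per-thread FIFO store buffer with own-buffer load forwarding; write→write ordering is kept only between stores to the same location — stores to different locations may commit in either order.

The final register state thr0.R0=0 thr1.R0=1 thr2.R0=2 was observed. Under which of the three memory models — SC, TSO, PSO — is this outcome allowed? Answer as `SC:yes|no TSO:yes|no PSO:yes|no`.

SC:no TSO:yes PSO:yes

outcome vector order: (thr0.R0,thr1.R0,thr2.R0)
SC: 9 outcomes — {<0 1 1> <0 2 1> <0 2 2> <1 1 0> <1 1 1> <1 1 2> <1 2 0> <1 2 1> <1 2 2>}
TSO: 12 outcomes — {<0 1 0> <0 1 1> <0 1 2> <0 2 0> <0 2 1> <0 2 2> <1 1 0> <1 1 1> <1 1 2> <1 2 0> <1 2 1> <1 2 2>}
PSO: 12 outcomes — {<0 1 0> <0 1 1> <0 1 2> <0 2 0> <0 2 1> <0 2 2> <1 1 0> <1 1 1> <1 1 2> <1 2 0> <1 2 1> <1 2 2>}
target <0 1 2> ∈ {TSO,PSO}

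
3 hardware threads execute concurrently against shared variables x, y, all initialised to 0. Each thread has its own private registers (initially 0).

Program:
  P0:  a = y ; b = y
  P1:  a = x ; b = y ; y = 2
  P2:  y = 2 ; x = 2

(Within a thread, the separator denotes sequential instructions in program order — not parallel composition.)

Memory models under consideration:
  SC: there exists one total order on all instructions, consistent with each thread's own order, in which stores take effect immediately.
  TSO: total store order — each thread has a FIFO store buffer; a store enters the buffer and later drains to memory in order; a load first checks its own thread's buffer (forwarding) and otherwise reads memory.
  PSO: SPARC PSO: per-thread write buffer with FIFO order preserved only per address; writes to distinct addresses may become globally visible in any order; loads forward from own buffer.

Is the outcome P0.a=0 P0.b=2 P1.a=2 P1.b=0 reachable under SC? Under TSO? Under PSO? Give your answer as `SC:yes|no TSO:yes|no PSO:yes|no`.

SC:no TSO:no PSO:yes

outcome vector order: (P0.a,P0.b,P1.a,P1.b)
SC (9): (0,0,0,0); (0,0,0,2); (0,0,2,2); (0,2,0,0); (0,2,0,2); (0,2,2,2); (2,2,0,0); (2,2,0,2); (2,2,2,2)
TSO (9): (0,0,0,0); (0,0,0,2); (0,0,2,2); (0,2,0,0); (0,2,0,2); (0,2,2,2); (2,2,0,0); (2,2,0,2); (2,2,2,2)
PSO (12): (0,0,0,0); (0,0,0,2); (0,0,2,0); (0,0,2,2); (0,2,0,0); (0,2,0,2); (0,2,2,0); (0,2,2,2); (2,2,0,0); (2,2,0,2); (2,2,2,0); (2,2,2,2)
target (0,2,2,0) ∈ {PSO}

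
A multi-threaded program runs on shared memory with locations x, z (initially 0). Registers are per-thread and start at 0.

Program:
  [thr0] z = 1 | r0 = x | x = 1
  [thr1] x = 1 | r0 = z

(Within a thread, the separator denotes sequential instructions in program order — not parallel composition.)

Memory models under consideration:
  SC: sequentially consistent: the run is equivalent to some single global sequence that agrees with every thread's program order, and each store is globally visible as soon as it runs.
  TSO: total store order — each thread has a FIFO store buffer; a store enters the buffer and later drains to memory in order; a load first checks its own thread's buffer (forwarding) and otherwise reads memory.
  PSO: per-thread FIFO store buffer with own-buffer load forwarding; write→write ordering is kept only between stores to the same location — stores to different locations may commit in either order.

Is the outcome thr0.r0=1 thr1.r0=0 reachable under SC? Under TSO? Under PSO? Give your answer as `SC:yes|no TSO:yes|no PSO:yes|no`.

outcome vector order: (thr0.r0,thr1.r0)
SC: 3 outcomes — {01; 10; 11}
TSO: 4 outcomes — {00; 01; 10; 11}
PSO: 4 outcomes — {00; 01; 10; 11}
target 10 ∈ {SC,TSO,PSO}

SC:yes TSO:yes PSO:yes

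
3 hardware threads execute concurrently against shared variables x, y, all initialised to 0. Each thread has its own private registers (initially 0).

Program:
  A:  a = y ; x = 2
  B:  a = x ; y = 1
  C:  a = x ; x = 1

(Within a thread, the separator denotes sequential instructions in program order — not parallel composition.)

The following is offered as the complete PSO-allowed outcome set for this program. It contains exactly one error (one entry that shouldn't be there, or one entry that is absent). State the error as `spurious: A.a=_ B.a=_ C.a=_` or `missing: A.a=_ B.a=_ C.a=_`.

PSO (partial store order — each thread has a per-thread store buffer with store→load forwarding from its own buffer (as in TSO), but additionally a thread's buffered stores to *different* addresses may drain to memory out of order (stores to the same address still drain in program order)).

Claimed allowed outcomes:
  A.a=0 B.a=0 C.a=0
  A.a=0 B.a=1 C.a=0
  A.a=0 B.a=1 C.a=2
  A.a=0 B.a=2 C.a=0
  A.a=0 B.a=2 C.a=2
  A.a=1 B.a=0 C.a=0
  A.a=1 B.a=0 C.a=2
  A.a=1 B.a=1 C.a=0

missing: A.a=0 B.a=0 C.a=2

outcome vector order: (A.a,B.a,C.a)
under PSO → <0 0 0> <0 0 2> <0 1 0> <0 1 2> <0 2 0> <0 2 2> <1 0 0> <1 0 2> <1 1 0>
PSO∖claimed = {<0 0 2>}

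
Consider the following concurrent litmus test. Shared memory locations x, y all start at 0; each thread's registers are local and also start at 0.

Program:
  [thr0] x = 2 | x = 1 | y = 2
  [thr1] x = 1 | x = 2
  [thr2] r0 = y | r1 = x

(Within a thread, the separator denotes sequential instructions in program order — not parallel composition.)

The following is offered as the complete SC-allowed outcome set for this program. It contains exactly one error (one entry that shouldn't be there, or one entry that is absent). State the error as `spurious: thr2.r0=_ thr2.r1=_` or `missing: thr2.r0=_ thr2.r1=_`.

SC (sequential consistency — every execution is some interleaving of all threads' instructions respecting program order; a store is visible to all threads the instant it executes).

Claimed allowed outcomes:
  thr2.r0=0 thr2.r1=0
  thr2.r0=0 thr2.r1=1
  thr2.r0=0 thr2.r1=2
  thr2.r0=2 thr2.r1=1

missing: thr2.r0=2 thr2.r1=2

outcome vector order: (thr2.r0,thr2.r1)
[SC] allowed = {(0,0); (0,1); (0,2); (2,1); (2,2)}
SC∖claimed = {(2,2)}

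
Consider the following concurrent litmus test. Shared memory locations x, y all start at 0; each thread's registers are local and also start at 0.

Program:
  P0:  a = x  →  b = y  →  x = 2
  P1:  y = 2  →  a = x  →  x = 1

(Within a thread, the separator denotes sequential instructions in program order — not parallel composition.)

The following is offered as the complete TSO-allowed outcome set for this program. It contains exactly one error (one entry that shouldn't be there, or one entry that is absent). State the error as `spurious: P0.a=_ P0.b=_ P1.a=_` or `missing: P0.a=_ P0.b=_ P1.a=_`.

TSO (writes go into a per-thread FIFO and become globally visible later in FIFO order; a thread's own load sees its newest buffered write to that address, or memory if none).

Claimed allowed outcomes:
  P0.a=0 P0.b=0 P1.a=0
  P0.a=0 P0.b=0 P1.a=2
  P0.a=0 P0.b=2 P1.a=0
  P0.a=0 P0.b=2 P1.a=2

outcome vector order: (P0.a,P0.b,P1.a)
TSO: 5 outcomes — {<0 0 0>; <0 0 2>; <0 2 0>; <0 2 2>; <1 2 0>}
TSO∖claimed = {<1 2 0>}

missing: P0.a=1 P0.b=2 P1.a=0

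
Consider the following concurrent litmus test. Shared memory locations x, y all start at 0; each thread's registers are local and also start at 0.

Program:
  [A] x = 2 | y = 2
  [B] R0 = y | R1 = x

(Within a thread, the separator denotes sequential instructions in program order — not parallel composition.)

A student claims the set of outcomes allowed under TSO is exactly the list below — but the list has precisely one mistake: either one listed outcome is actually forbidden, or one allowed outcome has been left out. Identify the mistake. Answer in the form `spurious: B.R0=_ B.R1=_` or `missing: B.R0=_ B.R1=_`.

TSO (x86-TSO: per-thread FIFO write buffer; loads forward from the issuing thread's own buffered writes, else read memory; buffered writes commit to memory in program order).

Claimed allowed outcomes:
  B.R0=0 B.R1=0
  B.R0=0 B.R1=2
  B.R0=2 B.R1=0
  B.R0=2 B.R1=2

spurious: B.R0=2 B.R1=0

outcome vector order: (B.R0,B.R1)
TSO (3): <0 0>; <0 2>; <2 2>
claimed∖TSO = {<2 0>}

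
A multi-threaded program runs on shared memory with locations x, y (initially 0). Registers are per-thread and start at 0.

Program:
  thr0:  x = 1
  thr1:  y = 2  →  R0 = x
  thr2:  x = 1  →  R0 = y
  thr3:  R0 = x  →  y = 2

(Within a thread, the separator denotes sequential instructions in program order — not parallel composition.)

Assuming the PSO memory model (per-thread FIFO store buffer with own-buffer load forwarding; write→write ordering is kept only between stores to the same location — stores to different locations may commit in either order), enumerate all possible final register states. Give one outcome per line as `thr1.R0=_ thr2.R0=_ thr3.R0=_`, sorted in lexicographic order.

outcome vector order: (thr1.R0,thr2.R0,thr3.R0)
|PSO outcomes| = 8

thr1.R0=0 thr2.R0=0 thr3.R0=0
thr1.R0=0 thr2.R0=0 thr3.R0=1
thr1.R0=0 thr2.R0=2 thr3.R0=0
thr1.R0=0 thr2.R0=2 thr3.R0=1
thr1.R0=1 thr2.R0=0 thr3.R0=0
thr1.R0=1 thr2.R0=0 thr3.R0=1
thr1.R0=1 thr2.R0=2 thr3.R0=0
thr1.R0=1 thr2.R0=2 thr3.R0=1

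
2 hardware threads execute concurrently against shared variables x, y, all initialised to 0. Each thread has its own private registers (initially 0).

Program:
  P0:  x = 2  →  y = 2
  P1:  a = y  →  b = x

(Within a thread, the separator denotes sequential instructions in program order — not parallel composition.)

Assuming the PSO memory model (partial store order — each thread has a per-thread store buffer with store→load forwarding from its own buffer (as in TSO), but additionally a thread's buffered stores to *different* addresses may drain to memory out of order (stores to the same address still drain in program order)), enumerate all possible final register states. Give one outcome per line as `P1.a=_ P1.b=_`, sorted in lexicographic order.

P1.a=0 P1.b=0
P1.a=0 P1.b=2
P1.a=2 P1.b=0
P1.a=2 P1.b=2

outcome vector order: (P1.a,P1.b)
|PSO outcomes| = 4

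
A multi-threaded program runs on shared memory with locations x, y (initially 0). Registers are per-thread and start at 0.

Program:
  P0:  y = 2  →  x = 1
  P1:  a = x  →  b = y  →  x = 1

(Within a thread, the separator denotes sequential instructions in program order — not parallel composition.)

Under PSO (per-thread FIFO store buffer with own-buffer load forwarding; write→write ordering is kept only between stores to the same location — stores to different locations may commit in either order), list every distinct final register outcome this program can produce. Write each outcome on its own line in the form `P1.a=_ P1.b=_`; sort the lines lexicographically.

P1.a=0 P1.b=0
P1.a=0 P1.b=2
P1.a=1 P1.b=0
P1.a=1 P1.b=2

outcome vector order: (P1.a,P1.b)
|PSO outcomes| = 4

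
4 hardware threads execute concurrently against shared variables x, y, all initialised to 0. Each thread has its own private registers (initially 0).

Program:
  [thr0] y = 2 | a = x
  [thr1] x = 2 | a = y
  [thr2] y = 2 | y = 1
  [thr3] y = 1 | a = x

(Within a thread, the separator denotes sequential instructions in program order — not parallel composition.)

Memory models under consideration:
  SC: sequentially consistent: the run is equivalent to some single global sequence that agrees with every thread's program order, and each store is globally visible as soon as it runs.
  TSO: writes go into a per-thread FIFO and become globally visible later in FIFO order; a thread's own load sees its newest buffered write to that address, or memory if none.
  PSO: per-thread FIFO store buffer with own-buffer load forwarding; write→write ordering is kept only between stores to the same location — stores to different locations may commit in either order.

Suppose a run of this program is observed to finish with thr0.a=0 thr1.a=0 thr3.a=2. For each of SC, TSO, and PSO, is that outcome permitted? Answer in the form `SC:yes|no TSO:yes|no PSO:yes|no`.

outcome vector order: (thr0.a,thr1.a,thr3.a)
SC (9): <0 1 0>, <0 1 2>, <0 2 0>, <0 2 2>, <2 0 2>, <2 1 0>, <2 1 2>, <2 2 0>, <2 2 2>
TSO (12): <0 0 0>, <0 0 2>, <0 1 0>, <0 1 2>, <0 2 0>, <0 2 2>, <2 0 0>, <2 0 2>, <2 1 0>, <2 1 2>, <2 2 0>, <2 2 2>
PSO (12): <0 0 0>, <0 0 2>, <0 1 0>, <0 1 2>, <0 2 0>, <0 2 2>, <2 0 0>, <2 0 2>, <2 1 0>, <2 1 2>, <2 2 0>, <2 2 2>
target <0 0 2> ∈ {TSO,PSO}

SC:no TSO:yes PSO:yes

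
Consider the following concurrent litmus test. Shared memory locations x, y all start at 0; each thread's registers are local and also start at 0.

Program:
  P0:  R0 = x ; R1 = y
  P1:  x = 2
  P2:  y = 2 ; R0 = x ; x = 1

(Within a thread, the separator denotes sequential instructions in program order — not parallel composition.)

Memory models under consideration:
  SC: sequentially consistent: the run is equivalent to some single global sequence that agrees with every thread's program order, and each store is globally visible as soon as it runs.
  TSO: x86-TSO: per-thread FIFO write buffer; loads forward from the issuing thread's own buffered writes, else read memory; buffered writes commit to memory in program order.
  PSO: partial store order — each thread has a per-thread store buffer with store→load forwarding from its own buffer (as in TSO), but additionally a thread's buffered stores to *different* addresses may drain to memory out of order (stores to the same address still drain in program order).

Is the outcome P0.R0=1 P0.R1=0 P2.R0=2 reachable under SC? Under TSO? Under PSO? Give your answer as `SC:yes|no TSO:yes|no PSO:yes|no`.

SC:no TSO:no PSO:yes

outcome vector order: (P0.R0,P0.R1,P2.R0)
under SC → <0 0 0>, <0 0 2>, <0 2 0>, <0 2 2>, <1 2 0>, <1 2 2>, <2 0 2>, <2 2 0>, <2 2 2>
under TSO → <0 0 0>, <0 0 2>, <0 2 0>, <0 2 2>, <1 2 0>, <1 2 2>, <2 0 0>, <2 0 2>, <2 2 0>, <2 2 2>
under PSO → <0 0 0>, <0 0 2>, <0 2 0>, <0 2 2>, <1 0 0>, <1 0 2>, <1 2 0>, <1 2 2>, <2 0 0>, <2 0 2>, <2 2 0>, <2 2 2>
target <1 0 2> ∈ {PSO}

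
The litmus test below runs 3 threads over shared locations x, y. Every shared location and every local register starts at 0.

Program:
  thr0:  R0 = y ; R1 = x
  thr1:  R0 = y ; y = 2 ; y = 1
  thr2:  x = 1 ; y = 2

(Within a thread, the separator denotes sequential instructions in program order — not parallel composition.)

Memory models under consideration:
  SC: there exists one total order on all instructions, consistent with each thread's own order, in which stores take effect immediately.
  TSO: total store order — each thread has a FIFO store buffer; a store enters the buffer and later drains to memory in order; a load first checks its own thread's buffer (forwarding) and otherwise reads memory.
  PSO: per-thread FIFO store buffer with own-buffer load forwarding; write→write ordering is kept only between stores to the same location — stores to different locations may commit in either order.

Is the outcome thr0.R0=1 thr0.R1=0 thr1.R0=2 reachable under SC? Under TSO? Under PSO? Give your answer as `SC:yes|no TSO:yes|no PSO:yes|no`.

outcome vector order: (thr0.R0,thr0.R1,thr1.R0)
SC: 10 outcomes — {(0,0,0); (0,0,2); (0,1,0); (0,1,2); (1,0,0); (1,1,0); (1,1,2); (2,0,0); (2,1,0); (2,1,2)}
TSO: 10 outcomes — {(0,0,0); (0,0,2); (0,1,0); (0,1,2); (1,0,0); (1,1,0); (1,1,2); (2,0,0); (2,1,0); (2,1,2)}
PSO: 12 outcomes — {(0,0,0); (0,0,2); (0,1,0); (0,1,2); (1,0,0); (1,0,2); (1,1,0); (1,1,2); (2,0,0); (2,0,2); (2,1,0); (2,1,2)}
target (1,0,2) ∈ {PSO}

SC:no TSO:no PSO:yes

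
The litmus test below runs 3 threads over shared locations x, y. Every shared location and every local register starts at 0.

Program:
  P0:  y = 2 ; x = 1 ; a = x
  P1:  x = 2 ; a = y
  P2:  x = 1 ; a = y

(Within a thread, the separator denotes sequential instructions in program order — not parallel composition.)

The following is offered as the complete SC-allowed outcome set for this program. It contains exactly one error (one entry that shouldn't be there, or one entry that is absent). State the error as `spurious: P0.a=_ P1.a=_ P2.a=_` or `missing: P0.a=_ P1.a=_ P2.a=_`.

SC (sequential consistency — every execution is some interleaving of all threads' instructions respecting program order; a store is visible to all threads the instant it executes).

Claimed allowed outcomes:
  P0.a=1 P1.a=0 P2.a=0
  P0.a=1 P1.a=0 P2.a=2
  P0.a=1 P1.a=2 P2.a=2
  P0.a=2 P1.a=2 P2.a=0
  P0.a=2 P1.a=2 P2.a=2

missing: P0.a=1 P1.a=2 P2.a=0

outcome vector order: (P0.a,P1.a,P2.a)
[SC] allowed = {<1 0 0> <1 0 2> <1 2 0> <1 2 2> <2 2 0> <2 2 2>}
SC∖claimed = {<1 2 0>}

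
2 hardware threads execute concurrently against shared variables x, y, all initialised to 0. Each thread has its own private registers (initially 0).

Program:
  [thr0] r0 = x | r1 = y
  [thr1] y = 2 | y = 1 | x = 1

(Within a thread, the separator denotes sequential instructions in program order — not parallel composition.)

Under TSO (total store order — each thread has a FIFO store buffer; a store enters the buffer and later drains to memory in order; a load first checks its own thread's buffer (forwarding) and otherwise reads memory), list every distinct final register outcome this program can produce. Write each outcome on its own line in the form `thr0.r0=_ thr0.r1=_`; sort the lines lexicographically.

outcome vector order: (thr0.r0,thr0.r1)
|TSO outcomes| = 4

thr0.r0=0 thr0.r1=0
thr0.r0=0 thr0.r1=1
thr0.r0=0 thr0.r1=2
thr0.r0=1 thr0.r1=1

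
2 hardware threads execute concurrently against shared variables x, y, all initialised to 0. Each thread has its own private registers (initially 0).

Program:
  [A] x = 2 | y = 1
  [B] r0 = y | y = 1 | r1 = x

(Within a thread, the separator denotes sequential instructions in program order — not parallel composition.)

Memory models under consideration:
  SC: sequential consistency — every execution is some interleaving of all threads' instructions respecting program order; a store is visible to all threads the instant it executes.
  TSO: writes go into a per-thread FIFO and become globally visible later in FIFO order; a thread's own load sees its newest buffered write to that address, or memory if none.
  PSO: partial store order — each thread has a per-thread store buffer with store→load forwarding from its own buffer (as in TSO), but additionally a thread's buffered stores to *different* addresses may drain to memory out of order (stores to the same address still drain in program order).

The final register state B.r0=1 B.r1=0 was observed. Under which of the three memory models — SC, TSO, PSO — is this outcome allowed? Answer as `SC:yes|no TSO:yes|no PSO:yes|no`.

outcome vector order: (B.r0,B.r1)
SC: 3 outcomes — {0/0 0/2 1/2}
TSO: 3 outcomes — {0/0 0/2 1/2}
PSO: 4 outcomes — {0/0 0/2 1/0 1/2}
target 1/0 ∈ {PSO}

SC:no TSO:no PSO:yes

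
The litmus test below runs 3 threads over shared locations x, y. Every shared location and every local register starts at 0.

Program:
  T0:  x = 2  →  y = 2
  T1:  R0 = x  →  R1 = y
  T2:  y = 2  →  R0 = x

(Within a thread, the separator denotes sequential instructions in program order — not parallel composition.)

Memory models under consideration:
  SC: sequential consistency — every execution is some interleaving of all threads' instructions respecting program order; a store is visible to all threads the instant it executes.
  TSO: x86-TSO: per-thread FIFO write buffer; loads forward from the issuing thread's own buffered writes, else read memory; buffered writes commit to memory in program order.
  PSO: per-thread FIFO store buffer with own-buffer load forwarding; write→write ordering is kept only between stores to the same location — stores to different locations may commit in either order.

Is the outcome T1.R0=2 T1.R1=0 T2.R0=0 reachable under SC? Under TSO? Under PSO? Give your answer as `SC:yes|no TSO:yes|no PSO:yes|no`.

SC:no TSO:yes PSO:yes

outcome vector order: (T1.R0,T1.R1,T2.R0)
under SC → 0/0/0 0/0/2 0/2/0 0/2/2 2/0/2 2/2/0 2/2/2
under TSO → 0/0/0 0/0/2 0/2/0 0/2/2 2/0/0 2/0/2 2/2/0 2/2/2
under PSO → 0/0/0 0/0/2 0/2/0 0/2/2 2/0/0 2/0/2 2/2/0 2/2/2
target 2/0/0 ∈ {TSO,PSO}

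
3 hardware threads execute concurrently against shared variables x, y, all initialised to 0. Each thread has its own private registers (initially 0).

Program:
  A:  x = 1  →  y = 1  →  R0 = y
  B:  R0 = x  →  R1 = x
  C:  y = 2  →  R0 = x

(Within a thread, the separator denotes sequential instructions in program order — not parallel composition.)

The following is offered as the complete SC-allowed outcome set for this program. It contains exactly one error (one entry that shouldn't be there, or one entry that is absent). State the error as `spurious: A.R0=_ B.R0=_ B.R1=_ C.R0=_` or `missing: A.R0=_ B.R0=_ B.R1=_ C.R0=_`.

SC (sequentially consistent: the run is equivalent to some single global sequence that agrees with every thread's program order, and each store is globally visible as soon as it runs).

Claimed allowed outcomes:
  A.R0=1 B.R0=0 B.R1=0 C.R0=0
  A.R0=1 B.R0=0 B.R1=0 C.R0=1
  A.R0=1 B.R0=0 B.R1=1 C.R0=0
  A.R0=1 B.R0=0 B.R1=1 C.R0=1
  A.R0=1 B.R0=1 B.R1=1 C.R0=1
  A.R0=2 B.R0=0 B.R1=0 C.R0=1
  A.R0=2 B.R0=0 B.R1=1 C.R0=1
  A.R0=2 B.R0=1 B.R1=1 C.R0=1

missing: A.R0=1 B.R0=1 B.R1=1 C.R0=0

outcome vector order: (A.R0,B.R0,B.R1,C.R0)
SC: 9 outcomes — {(1,0,0,0); (1,0,0,1); (1,0,1,0); (1,0,1,1); (1,1,1,0); (1,1,1,1); (2,0,0,1); (2,0,1,1); (2,1,1,1)}
SC∖claimed = {(1,1,1,0)}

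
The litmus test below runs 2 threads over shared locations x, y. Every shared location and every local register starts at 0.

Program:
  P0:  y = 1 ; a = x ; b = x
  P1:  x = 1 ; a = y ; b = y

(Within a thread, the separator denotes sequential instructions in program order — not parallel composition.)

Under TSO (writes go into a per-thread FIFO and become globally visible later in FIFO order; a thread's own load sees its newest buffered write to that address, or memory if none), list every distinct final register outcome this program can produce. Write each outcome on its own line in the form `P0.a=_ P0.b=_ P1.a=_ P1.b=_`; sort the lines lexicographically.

outcome vector order: (P0.a,P0.b,P1.a,P1.b)
|TSO outcomes| = 9

P0.a=0 P0.b=0 P1.a=0 P1.b=0
P0.a=0 P0.b=0 P1.a=0 P1.b=1
P0.a=0 P0.b=0 P1.a=1 P1.b=1
P0.a=0 P0.b=1 P1.a=0 P1.b=0
P0.a=0 P0.b=1 P1.a=0 P1.b=1
P0.a=0 P0.b=1 P1.a=1 P1.b=1
P0.a=1 P0.b=1 P1.a=0 P1.b=0
P0.a=1 P0.b=1 P1.a=0 P1.b=1
P0.a=1 P0.b=1 P1.a=1 P1.b=1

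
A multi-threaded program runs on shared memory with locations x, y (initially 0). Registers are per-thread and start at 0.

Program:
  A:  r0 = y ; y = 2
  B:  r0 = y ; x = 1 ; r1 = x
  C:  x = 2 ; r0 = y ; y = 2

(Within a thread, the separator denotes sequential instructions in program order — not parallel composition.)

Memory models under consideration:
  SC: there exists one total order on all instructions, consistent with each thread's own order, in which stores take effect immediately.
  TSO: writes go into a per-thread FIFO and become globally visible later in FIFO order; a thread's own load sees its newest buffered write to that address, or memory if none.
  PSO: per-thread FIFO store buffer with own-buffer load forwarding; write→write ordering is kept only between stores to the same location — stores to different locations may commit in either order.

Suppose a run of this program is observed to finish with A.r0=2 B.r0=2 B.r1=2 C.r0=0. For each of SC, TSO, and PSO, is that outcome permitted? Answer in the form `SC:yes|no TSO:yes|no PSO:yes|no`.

outcome vector order: (A.r0,B.r0,B.r1,C.r0)
SC: 10 outcomes — {0010, 0012, 0020, 0022, 0210, 0212, 0222, 2010, 2020, 2210}
TSO: 11 outcomes — {0010, 0012, 0020, 0022, 0210, 0212, 0220, 0222, 2010, 2020, 2210}
PSO: 12 outcomes — {0010, 0012, 0020, 0022, 0210, 0212, 0220, 0222, 2010, 2020, 2210, 2220}
target 2220 ∈ {PSO}

SC:no TSO:no PSO:yes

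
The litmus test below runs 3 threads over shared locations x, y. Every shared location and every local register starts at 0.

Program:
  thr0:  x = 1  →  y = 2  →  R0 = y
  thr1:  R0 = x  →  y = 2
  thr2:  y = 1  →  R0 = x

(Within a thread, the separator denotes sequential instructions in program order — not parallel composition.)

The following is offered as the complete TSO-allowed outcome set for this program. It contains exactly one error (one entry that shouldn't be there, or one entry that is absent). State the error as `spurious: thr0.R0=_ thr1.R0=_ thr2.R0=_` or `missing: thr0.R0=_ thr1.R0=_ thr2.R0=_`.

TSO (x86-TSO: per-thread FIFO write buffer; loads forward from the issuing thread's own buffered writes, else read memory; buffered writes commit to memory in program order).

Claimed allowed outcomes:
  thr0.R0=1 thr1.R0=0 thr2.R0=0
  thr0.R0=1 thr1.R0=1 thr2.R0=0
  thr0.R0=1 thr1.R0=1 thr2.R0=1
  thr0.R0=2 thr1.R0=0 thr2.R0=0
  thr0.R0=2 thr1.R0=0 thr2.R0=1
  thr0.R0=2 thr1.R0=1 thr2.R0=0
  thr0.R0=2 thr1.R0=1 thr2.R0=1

missing: thr0.R0=1 thr1.R0=0 thr2.R0=1

outcome vector order: (thr0.R0,thr1.R0,thr2.R0)
[TSO] allowed = {1/0/0 1/0/1 1/1/0 1/1/1 2/0/0 2/0/1 2/1/0 2/1/1}
TSO∖claimed = {1/0/1}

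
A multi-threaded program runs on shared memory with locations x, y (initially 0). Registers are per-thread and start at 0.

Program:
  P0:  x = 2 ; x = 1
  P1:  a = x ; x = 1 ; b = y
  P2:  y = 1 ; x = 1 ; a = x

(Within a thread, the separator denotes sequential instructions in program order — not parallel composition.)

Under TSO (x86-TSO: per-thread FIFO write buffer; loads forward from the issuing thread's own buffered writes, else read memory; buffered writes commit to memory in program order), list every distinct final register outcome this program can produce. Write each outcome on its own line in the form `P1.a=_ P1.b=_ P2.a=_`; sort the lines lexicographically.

outcome vector order: (P1.a,P1.b,P2.a)
|TSO outcomes| = 10

P1.a=0 P1.b=0 P2.a=1
P1.a=0 P1.b=0 P2.a=2
P1.a=0 P1.b=1 P2.a=1
P1.a=0 P1.b=1 P2.a=2
P1.a=1 P1.b=0 P2.a=1
P1.a=1 P1.b=1 P2.a=1
P1.a=1 P1.b=1 P2.a=2
P1.a=2 P1.b=0 P2.a=1
P1.a=2 P1.b=1 P2.a=1
P1.a=2 P1.b=1 P2.a=2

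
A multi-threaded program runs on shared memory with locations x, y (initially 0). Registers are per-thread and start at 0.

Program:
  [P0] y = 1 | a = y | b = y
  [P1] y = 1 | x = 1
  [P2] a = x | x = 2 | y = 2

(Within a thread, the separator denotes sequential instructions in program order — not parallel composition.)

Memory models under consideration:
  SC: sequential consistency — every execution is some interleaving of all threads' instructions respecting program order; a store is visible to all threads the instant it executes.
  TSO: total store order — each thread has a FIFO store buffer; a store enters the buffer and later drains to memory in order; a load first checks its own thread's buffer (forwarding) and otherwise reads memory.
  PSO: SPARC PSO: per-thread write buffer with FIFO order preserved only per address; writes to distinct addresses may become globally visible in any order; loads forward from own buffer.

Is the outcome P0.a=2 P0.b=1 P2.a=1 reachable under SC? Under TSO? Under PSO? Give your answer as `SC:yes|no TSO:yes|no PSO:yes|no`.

outcome vector order: (P0.a,P0.b,P2.a)
SC (7): (1,1,0), (1,1,1), (1,2,0), (1,2,1), (2,1,0), (2,2,0), (2,2,1)
TSO (7): (1,1,0), (1,1,1), (1,2,0), (1,2,1), (2,1,0), (2,2,0), (2,2,1)
PSO (8): (1,1,0), (1,1,1), (1,2,0), (1,2,1), (2,1,0), (2,1,1), (2,2,0), (2,2,1)
target (2,1,1) ∈ {PSO}

SC:no TSO:no PSO:yes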